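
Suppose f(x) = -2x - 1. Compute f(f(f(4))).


f(4) = -9
f(-9) = 17
f(17) = -35

-35


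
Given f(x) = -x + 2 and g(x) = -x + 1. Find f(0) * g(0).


f(0) = 2
g(0) = 1
Product = 2

2


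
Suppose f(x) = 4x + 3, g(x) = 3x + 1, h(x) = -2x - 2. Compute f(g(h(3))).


h(3) = -8
g(-8) = -23
f(-23) = -89

-89


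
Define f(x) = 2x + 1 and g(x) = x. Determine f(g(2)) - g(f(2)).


f(g(2)) = 5
g(f(2)) = 5
Difference = 0

0


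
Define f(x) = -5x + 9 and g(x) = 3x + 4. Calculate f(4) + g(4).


f(4) = -11
g(4) = 16
Sum = 5

5


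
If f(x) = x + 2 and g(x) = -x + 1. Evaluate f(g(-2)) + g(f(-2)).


f(g(-2)) = 5
g(f(-2)) = 1
Sum = 6

6


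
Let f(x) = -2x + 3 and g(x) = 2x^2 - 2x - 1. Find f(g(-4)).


g(-4) = 39
f(39) = -75

-75


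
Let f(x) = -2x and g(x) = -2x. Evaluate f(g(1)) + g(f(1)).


f(g(1)) = 4
g(f(1)) = 4
Sum = 8

8


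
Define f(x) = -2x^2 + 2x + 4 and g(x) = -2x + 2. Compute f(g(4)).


g(4) = -6
f(-6) = (-2)*(-6)^2 + 2*(-6) + 4 = -80

-80


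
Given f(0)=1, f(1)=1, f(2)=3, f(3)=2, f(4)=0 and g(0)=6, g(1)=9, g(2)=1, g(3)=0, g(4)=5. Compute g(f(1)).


f(1) = 1
g(1) = 9

9


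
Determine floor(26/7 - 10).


26/7 = 3.7143
3.7143 - 10 = -6.2857
floor(-6.2857) = -7

-7


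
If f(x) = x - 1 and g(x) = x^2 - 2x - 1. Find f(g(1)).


g(1) = -2
f(-2) = -3

-3


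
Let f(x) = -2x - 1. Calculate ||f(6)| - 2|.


f(6) = -13
|-13| = 13
|13 - 2| = 11

11


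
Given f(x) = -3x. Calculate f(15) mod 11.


f(15) = -45
-45 mod 11 = 10

10


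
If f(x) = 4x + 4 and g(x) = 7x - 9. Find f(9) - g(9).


f(9) = 40
g(9) = 54
Difference = -14

-14


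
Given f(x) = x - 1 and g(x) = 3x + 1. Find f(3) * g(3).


20


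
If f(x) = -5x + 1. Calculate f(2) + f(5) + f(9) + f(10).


f(2) = -9
f(5) = -24
f(9) = -44
f(10) = -49
Sum = -126

-126


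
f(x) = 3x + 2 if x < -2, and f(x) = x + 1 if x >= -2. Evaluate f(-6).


-6 satisfies x < -2
f(-6) = -16

-16


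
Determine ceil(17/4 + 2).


17/4 = 4.25
4.25 + 2 = 6.25
ceil(6.25) = 7

7


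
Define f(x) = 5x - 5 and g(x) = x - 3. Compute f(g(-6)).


g(-6) = -9
f(-9) = -50

-50


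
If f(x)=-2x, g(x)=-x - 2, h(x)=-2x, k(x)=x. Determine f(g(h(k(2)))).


-4


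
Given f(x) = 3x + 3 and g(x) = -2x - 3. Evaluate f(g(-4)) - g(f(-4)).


f(g(-4)) = 18
g(f(-4)) = 15
Difference = 3

3


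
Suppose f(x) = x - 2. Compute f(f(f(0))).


f(0) = -2
f(-2) = -4
f(-4) = -6

-6


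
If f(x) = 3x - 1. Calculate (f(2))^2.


f(2) = 5
(5)^2 = 25

25


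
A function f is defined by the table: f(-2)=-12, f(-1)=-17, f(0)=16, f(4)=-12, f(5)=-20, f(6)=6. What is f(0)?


Reading from the table at x = 0

16


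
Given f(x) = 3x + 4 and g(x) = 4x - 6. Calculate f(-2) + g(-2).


f(-2) = -2
g(-2) = -14
Sum = -16

-16


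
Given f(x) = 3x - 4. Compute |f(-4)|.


f(-4) = -16
|-16| = 16

16


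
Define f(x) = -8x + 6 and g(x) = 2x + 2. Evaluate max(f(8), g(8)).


f(8) = -58
g(8) = 18
max = 18

18


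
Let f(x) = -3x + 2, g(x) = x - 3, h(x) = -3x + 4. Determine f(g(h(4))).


h(4) = -8
g(-8) = -11
f(-11) = 35

35


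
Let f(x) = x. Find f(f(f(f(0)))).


0


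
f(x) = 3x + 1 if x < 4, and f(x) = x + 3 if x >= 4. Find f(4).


4 satisfies x >= 4
f(4) = 7

7


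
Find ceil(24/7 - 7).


24/7 = 3.4286
3.4286 - 7 = -3.5714
ceil(-3.5714) = -3

-3


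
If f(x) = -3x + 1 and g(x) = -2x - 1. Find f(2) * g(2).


25


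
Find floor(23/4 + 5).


23/4 = 5.75
5.75 + 5 = 10.75
floor(10.75) = 10

10


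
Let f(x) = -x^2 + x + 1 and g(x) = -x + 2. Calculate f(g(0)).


g(0) = 2
f(2) = (-1)*(2)^2 + 1*(2) + 1 = -1

-1


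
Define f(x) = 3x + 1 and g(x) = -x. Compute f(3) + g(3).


7


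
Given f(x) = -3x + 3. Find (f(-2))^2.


f(-2) = 9
(9)^2 = 81

81


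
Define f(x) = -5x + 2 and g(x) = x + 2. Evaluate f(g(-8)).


g(-8) = -6
f(-6) = 32

32


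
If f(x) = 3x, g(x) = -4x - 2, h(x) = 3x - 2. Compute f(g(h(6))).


h(6) = 16
g(16) = -66
f(-66) = -198

-198


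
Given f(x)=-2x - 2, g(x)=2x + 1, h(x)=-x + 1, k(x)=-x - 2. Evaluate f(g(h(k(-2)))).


k(-2) = 0
h(0) = 1
g(1) = 3
f(3) = -8

-8


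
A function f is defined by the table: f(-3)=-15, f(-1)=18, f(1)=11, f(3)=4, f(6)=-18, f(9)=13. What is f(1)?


11


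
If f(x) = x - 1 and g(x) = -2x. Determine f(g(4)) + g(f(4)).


f(g(4)) = -9
g(f(4)) = -6
Sum = -15

-15


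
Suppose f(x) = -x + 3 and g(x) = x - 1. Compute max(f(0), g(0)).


3


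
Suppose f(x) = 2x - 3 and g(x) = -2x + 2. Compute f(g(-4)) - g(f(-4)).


f(g(-4)) = 17
g(f(-4)) = 24
Difference = -7

-7


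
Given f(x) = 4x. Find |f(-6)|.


f(-6) = -24
|-24| = 24

24


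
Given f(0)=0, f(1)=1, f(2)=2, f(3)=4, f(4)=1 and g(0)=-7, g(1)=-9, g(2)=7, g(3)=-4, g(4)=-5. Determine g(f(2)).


f(2) = 2
g(2) = 7

7


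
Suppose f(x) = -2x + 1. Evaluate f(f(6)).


f(6) = -11
f(-11) = 23

23


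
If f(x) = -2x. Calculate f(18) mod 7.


f(18) = -36
-36 mod 7 = 6

6


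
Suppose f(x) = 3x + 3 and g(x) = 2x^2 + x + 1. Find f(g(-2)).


g(-2) = 7
f(7) = 24

24


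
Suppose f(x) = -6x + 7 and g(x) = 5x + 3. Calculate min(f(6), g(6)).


f(6) = -29
g(6) = 33
min = -29

-29


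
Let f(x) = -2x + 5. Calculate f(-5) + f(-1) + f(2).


f(-5) = 15
f(-1) = 7
f(2) = 1
Sum = 23

23


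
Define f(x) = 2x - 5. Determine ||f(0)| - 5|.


0


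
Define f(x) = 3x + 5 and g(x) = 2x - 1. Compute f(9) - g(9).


f(9) = 32
g(9) = 17
Difference = 15

15


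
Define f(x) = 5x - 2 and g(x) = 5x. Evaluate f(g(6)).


g(6) = 30
f(30) = 148

148


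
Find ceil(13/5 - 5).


13/5 = 2.6
2.6 - 5 = -2.4
ceil(-2.4) = -2

-2


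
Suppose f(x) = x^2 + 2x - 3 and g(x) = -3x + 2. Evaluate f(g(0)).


g(0) = 2
f(2) = 1*(2)^2 + 2*(2) - 3 = 5

5


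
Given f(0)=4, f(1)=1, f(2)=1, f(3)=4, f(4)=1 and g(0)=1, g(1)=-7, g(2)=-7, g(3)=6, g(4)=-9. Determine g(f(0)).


f(0) = 4
g(4) = -9

-9


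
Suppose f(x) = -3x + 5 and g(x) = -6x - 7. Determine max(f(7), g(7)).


f(7) = -16
g(7) = -49
max = -16

-16


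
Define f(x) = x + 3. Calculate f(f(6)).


f(6) = 9
f(9) = 12

12


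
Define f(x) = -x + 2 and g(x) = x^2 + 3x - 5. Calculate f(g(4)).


g(4) = 23
f(23) = -21

-21


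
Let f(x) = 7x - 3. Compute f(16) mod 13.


f(16) = 109
109 mod 13 = 5

5


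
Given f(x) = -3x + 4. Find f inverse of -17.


Solve -3x + 4 = -17
x = (-17 - 4) / (-3) = 7

7


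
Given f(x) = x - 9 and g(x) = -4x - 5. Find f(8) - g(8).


f(8) = -1
g(8) = -37
Difference = 36

36


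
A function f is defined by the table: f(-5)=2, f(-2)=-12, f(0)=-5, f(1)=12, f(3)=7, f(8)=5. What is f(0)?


Reading from the table at x = 0

-5


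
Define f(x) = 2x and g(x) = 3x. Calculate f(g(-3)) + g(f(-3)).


f(g(-3)) = -18
g(f(-3)) = -18
Sum = -36

-36


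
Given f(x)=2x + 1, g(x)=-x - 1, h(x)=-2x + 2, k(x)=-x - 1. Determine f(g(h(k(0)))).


k(0) = -1
h(-1) = 4
g(4) = -5
f(-5) = -9

-9


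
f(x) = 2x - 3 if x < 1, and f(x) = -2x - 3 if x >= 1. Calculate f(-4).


-4 satisfies x < 1
f(-4) = -11

-11


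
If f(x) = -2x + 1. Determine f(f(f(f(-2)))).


f(-2) = 5
f(5) = -9
f(-9) = 19
f(19) = -37

-37


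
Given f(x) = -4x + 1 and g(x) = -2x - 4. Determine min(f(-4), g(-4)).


f(-4) = 17
g(-4) = 4
min = 4

4


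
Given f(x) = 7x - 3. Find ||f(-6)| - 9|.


f(-6) = -45
|-45| = 45
|45 - 9| = 36

36


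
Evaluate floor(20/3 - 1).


5


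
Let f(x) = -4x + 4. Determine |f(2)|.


f(2) = -4
|-4| = 4

4


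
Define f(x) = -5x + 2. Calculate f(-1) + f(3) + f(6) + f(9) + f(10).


f(-1) = 7
f(3) = -13
f(6) = -28
f(9) = -43
f(10) = -48
Sum = -125

-125


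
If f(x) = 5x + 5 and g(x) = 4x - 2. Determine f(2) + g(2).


f(2) = 15
g(2) = 6
Sum = 21

21


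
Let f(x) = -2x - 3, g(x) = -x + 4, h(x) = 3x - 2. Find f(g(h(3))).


h(3) = 7
g(7) = -3
f(-3) = 3

3


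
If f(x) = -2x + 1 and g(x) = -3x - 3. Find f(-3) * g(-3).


f(-3) = 7
g(-3) = 6
Product = 42

42


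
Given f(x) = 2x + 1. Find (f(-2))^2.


f(-2) = -3
(-3)^2 = 9

9


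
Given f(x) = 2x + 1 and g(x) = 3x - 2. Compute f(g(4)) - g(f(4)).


f(g(4)) = 21
g(f(4)) = 25
Difference = -4

-4


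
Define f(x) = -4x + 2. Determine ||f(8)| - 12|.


f(8) = -30
|-30| = 30
|30 - 12| = 18

18


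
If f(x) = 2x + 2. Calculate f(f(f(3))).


f(3) = 8
f(8) = 18
f(18) = 38

38


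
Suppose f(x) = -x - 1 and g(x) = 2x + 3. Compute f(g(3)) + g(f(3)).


f(g(3)) = -10
g(f(3)) = -5
Sum = -15

-15


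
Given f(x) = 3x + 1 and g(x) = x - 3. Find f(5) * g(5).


f(5) = 16
g(5) = 2
Product = 32

32


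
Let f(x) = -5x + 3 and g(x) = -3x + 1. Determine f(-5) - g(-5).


f(-5) = 28
g(-5) = 16
Difference = 12

12


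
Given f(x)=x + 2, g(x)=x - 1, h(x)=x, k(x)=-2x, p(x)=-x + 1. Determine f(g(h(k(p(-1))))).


p(-1) = 2
k(2) = -4
h(-4) = -4
g(-4) = -5
f(-5) = -3

-3


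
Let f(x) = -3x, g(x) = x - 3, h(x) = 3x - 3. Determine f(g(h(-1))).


h(-1) = -6
g(-6) = -9
f(-9) = 27

27


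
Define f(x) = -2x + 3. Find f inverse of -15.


Solve -2x + 3 = -15
x = (-15 - 3) / (-2) = 9

9


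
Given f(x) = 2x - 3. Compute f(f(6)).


f(6) = 9
f(9) = 15

15


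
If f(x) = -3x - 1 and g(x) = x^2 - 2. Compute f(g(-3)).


g(-3) = 7
f(7) = -22

-22


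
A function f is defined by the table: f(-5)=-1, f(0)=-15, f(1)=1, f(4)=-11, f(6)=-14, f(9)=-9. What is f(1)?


Reading from the table at x = 1

1


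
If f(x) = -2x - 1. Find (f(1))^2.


f(1) = -3
(-3)^2 = 9

9


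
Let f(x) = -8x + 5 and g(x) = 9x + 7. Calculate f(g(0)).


g(0) = 7
f(7) = -51

-51


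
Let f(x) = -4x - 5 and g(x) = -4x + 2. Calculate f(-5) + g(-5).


f(-5) = 15
g(-5) = 22
Sum = 37

37


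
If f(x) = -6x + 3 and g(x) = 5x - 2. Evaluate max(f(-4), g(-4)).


27


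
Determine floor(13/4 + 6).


13/4 = 3.25
3.25 + 6 = 9.25
floor(9.25) = 9

9


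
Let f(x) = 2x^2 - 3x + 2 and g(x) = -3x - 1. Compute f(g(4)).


g(4) = -13
f(-13) = 2*(-13)^2 - 3*(-13) + 2 = 379

379


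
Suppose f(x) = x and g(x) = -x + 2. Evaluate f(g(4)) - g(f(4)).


f(g(4)) = -2
g(f(4)) = -2
Difference = 0

0


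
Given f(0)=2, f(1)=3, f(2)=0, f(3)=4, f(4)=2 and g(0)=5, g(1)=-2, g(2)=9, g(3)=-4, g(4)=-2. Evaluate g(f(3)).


f(3) = 4
g(4) = -2

-2


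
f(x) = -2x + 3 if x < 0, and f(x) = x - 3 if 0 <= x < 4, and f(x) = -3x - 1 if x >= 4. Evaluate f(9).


9 satisfies x >= 4
f(9) = -28

-28


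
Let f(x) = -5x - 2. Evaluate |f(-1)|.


f(-1) = 3
|3| = 3

3


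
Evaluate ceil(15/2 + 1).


15/2 = 7.5
7.5 + 1 = 8.5
ceil(8.5) = 9

9


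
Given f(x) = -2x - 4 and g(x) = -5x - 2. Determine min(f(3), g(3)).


-17


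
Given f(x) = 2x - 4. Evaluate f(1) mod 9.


7


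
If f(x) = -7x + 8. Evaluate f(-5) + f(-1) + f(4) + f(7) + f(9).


f(-5) = 43
f(-1) = 15
f(4) = -20
f(7) = -41
f(9) = -55
Sum = -58

-58


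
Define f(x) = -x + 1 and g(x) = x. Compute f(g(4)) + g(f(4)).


f(g(4)) = -3
g(f(4)) = -3
Sum = -6

-6


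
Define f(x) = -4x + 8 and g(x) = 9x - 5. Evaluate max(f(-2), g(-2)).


f(-2) = 16
g(-2) = -23
max = 16

16


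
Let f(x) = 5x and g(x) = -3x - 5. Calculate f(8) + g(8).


f(8) = 40
g(8) = -29
Sum = 11

11


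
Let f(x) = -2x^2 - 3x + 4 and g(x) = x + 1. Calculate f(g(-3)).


g(-3) = -2
f(-2) = (-2)*(-2)^2 - 3*(-2) + 4 = 2

2


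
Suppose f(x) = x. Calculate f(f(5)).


f(5) = 5
f(5) = 5

5


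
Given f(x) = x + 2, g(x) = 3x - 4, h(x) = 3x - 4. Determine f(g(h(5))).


h(5) = 11
g(11) = 29
f(29) = 31

31


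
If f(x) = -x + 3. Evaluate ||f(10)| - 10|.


f(10) = -7
|-7| = 7
|7 - 10| = 3

3


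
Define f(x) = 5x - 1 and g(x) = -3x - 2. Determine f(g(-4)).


g(-4) = 10
f(10) = 49

49


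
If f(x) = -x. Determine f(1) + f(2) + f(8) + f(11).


f(1) = -1
f(2) = -2
f(8) = -8
f(11) = -11
Sum = -22

-22


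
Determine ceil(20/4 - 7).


-2


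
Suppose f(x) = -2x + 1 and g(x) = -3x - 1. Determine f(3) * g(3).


f(3) = -5
g(3) = -10
Product = 50

50


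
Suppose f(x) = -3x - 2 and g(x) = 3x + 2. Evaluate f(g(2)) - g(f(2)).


f(g(2)) = -26
g(f(2)) = -22
Difference = -4

-4


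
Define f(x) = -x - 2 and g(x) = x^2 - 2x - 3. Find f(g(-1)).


g(-1) = 0
f(0) = -2

-2


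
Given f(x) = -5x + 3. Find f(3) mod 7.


f(3) = -12
-12 mod 7 = 2

2


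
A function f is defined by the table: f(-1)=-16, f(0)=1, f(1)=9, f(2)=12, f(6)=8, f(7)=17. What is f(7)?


Reading from the table at x = 7

17


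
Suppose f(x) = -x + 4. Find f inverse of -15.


Solve -x + 4 = -15
x = (-15 - 4) / (-1) = 19

19


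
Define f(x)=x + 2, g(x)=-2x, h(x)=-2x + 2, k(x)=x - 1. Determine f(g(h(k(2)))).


k(2) = 1
h(1) = 0
g(0) = 0
f(0) = 2

2


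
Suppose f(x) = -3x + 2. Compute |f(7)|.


19


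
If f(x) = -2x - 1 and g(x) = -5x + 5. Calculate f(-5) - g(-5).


f(-5) = 9
g(-5) = 30
Difference = -21

-21


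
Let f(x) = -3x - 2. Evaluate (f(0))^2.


f(0) = -2
(-2)^2 = 4

4


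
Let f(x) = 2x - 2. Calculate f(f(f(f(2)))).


2


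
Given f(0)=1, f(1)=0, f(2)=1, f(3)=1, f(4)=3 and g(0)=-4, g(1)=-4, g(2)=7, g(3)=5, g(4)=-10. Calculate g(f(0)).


-4


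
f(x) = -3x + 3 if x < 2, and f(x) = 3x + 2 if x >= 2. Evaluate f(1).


1 satisfies x < 2
f(1) = 0

0


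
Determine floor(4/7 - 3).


-3


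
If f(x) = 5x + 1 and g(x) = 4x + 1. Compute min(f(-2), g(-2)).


f(-2) = -9
g(-2) = -7
min = -9

-9


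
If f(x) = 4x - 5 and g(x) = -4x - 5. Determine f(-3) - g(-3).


-24


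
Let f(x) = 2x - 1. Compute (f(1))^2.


f(1) = 1
(1)^2 = 1

1


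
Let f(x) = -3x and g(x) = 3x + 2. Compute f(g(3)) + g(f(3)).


f(g(3)) = -33
g(f(3)) = -25
Sum = -58

-58


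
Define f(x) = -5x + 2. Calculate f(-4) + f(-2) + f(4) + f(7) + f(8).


-55


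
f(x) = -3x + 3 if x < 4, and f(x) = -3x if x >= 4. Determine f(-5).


-5 satisfies x < 4
f(-5) = 18

18


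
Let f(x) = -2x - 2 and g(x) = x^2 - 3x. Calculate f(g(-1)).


g(-1) = 4
f(4) = -10

-10


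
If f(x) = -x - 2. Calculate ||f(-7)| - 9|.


4


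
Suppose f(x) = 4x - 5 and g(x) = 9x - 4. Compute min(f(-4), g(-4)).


f(-4) = -21
g(-4) = -40
min = -40

-40


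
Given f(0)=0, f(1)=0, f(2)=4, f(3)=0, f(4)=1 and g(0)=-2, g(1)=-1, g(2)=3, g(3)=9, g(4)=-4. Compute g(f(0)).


f(0) = 0
g(0) = -2

-2


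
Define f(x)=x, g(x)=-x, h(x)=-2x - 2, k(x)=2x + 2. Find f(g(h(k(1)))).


10


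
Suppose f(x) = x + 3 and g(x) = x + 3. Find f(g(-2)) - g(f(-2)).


f(g(-2)) = 4
g(f(-2)) = 4
Difference = 0

0


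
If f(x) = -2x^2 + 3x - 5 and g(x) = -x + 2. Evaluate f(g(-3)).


-40


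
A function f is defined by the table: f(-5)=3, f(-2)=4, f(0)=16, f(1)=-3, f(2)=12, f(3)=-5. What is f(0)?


16


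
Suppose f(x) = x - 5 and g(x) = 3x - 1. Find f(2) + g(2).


f(2) = -3
g(2) = 5
Sum = 2

2


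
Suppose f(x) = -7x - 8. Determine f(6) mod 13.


f(6) = -50
-50 mod 13 = 2

2


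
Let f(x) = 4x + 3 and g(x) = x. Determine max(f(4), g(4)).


f(4) = 19
g(4) = 4
max = 19

19


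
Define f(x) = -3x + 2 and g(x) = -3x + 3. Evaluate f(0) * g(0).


6


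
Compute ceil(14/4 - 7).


-3


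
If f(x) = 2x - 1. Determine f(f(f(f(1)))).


f(1) = 1
f(1) = 1
f(1) = 1
f(1) = 1

1


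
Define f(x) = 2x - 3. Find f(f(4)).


f(4) = 5
f(5) = 7

7


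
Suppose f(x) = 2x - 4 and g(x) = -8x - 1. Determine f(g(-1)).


g(-1) = 7
f(7) = 10

10


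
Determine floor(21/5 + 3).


21/5 = 4.2
4.2 + 3 = 7.2
floor(7.2) = 7

7


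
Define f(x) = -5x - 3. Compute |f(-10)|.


47


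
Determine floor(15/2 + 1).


8


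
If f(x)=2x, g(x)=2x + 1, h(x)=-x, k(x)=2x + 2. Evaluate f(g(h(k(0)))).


k(0) = 2
h(2) = -2
g(-2) = -3
f(-3) = -6

-6


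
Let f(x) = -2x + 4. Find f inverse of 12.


-4


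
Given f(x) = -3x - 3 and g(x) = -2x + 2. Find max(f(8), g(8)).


f(8) = -27
g(8) = -14
max = -14

-14


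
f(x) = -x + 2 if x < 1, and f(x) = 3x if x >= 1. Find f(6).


6 satisfies x >= 1
f(6) = 18

18


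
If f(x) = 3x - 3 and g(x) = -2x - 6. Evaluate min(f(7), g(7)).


f(7) = 18
g(7) = -20
min = -20

-20


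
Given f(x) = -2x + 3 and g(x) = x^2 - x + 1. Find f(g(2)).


g(2) = 3
f(3) = -3

-3


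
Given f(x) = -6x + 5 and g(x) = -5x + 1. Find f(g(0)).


g(0) = 1
f(1) = -1

-1


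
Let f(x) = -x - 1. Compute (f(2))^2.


9


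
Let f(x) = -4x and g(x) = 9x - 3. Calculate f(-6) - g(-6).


f(-6) = 24
g(-6) = -57
Difference = 81

81


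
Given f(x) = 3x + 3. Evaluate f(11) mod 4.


0


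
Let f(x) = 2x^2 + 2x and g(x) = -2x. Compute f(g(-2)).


g(-2) = 4
f(4) = 2*(4)^2 + 2*(4) = 40

40


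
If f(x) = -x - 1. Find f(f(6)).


f(6) = -7
f(-7) = 6

6


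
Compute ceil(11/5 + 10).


11/5 = 2.2
2.2 + 10 = 12.2
ceil(12.2) = 13

13


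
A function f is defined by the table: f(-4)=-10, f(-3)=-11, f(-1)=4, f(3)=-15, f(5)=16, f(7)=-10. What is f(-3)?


Reading from the table at x = -3

-11


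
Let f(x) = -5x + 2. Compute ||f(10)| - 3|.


f(10) = -48
|-48| = 48
|48 - 3| = 45

45


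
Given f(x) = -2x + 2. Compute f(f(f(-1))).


f(-1) = 4
f(4) = -6
f(-6) = 14

14


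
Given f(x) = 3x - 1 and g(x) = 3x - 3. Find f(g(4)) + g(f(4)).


f(g(4)) = 26
g(f(4)) = 30
Sum = 56

56


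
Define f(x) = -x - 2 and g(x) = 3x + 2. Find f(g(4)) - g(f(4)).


f(g(4)) = -16
g(f(4)) = -16
Difference = 0

0


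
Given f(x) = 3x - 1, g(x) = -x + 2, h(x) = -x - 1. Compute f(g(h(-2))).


2


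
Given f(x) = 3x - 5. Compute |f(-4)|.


f(-4) = -17
|-17| = 17

17


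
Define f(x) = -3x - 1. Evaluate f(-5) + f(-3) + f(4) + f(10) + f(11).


f(-5) = 14
f(-3) = 8
f(4) = -13
f(10) = -31
f(11) = -34
Sum = -56

-56


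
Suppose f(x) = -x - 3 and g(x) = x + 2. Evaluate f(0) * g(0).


f(0) = -3
g(0) = 2
Product = -6

-6


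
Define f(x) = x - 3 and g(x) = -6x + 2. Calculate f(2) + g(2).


f(2) = -1
g(2) = -10
Sum = -11

-11


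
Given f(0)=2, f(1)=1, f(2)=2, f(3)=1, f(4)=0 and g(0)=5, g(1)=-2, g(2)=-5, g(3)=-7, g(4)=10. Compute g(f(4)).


f(4) = 0
g(0) = 5

5


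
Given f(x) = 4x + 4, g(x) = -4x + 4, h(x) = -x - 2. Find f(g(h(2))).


h(2) = -4
g(-4) = 20
f(20) = 84

84


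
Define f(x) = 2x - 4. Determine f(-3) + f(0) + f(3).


f(-3) = -10
f(0) = -4
f(3) = 2
Sum = -12

-12


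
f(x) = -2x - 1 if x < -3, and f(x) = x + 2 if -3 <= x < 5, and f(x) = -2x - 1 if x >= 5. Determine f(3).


3 satisfies -3 <= x < 5
f(3) = 5

5


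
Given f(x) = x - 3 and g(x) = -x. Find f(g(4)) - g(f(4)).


f(g(4)) = -7
g(f(4)) = -1
Difference = -6

-6


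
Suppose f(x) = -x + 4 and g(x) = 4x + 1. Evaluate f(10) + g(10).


f(10) = -6
g(10) = 41
Sum = 35

35


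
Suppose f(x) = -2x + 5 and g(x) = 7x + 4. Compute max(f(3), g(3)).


f(3) = -1
g(3) = 25
max = 25

25


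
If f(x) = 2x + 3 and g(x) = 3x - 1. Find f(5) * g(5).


182


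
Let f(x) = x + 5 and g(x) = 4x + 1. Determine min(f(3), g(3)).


f(3) = 8
g(3) = 13
min = 8

8


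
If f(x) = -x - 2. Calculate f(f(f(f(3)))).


f(3) = -5
f(-5) = 3
f(3) = -5
f(-5) = 3

3


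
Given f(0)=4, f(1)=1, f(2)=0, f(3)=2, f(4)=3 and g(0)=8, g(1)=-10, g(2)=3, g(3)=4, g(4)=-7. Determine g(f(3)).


f(3) = 2
g(2) = 3

3


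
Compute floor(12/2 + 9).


12/2 = 6
6 + 9 = 15
floor(15) = 15

15


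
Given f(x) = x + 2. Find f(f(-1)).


f(-1) = 1
f(1) = 3

3


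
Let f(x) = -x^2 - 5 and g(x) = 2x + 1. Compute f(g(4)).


g(4) = 9
f(9) = (-1)*(9)^2 - 5 = -86

-86


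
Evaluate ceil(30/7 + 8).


30/7 = 4.2857
4.2857 + 8 = 12.2857
ceil(12.2857) = 13

13


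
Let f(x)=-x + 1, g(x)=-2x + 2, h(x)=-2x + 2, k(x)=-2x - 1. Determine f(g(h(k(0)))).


7


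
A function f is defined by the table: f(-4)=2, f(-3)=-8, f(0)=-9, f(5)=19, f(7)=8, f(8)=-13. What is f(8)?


Reading from the table at x = 8

-13


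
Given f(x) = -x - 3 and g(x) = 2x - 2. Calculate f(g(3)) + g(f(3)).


f(g(3)) = -7
g(f(3)) = -14
Sum = -21

-21


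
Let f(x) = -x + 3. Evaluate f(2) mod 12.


1


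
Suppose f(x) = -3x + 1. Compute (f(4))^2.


f(4) = -11
(-11)^2 = 121

121


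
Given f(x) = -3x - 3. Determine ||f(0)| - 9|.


f(0) = -3
|-3| = 3
|3 - 9| = 6

6


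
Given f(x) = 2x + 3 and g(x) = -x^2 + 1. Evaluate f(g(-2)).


g(-2) = -3
f(-3) = -3

-3


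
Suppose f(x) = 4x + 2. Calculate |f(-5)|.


f(-5) = -18
|-18| = 18

18


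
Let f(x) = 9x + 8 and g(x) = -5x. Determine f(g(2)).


g(2) = -10
f(-10) = -82

-82


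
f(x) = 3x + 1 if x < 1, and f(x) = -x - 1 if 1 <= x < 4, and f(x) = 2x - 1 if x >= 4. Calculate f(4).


7


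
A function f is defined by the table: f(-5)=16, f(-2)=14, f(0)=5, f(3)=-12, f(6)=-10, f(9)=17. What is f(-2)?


Reading from the table at x = -2

14


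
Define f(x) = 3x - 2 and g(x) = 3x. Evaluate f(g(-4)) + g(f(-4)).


f(g(-4)) = -38
g(f(-4)) = -42
Sum = -80

-80


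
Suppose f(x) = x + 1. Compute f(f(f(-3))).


f(-3) = -2
f(-2) = -1
f(-1) = 0

0


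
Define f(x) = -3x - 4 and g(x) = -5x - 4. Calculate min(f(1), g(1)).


f(1) = -7
g(1) = -9
min = -9

-9


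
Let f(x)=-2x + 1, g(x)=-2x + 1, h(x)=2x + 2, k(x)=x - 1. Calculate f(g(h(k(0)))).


k(0) = -1
h(-1) = 0
g(0) = 1
f(1) = -1

-1


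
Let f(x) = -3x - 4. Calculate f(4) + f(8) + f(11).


f(4) = -16
f(8) = -28
f(11) = -37
Sum = -81

-81


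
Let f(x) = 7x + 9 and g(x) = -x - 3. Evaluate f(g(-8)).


g(-8) = 5
f(5) = 44

44


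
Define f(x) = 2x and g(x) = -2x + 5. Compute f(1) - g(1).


-1


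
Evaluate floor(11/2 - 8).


11/2 = 5.5
5.5 - 8 = -2.5
floor(-2.5) = -3

-3


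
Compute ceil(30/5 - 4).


30/5 = 6
6 - 4 = 2
ceil(2) = 2

2


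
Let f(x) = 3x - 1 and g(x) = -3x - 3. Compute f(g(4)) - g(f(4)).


f(g(4)) = -46
g(f(4)) = -36
Difference = -10

-10


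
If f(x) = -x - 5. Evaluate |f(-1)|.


f(-1) = -4
|-4| = 4

4


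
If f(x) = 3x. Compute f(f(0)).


f(0) = 0
f(0) = 0

0


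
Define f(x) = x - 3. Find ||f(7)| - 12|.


f(7) = 4
|4| = 4
|4 - 12| = 8

8


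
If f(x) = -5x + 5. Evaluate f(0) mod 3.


f(0) = 5
5 mod 3 = 2

2


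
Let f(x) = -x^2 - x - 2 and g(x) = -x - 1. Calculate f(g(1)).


g(1) = -2
f(-2) = (-1)*(-2)^2 - 1*(-2) - 2 = -4

-4


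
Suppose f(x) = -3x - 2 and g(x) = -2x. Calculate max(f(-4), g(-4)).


f(-4) = 10
g(-4) = 8
max = 10

10


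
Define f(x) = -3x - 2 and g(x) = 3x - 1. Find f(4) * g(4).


f(4) = -14
g(4) = 11
Product = -154

-154


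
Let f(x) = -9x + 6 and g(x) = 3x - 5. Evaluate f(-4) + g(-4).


f(-4) = 42
g(-4) = -17
Sum = 25

25


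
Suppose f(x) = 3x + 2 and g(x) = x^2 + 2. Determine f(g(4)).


g(4) = 18
f(18) = 56

56


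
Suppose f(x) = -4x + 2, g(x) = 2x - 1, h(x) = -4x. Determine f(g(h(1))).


h(1) = -4
g(-4) = -9
f(-9) = 38

38


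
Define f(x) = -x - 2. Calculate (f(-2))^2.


0


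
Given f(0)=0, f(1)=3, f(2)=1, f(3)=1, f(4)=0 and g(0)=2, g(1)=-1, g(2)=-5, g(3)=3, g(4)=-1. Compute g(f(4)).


f(4) = 0
g(0) = 2

2


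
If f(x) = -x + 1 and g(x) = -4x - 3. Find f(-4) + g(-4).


f(-4) = 5
g(-4) = 13
Sum = 18

18


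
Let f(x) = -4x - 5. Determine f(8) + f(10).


f(8) = -37
f(10) = -45
Sum = -82

-82


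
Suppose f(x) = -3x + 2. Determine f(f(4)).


f(4) = -10
f(-10) = 32

32


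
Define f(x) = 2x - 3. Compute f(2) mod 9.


f(2) = 1
1 mod 9 = 1

1


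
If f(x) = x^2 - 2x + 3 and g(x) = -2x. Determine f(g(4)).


83


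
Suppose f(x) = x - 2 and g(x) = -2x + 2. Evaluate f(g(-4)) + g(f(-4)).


f(g(-4)) = 8
g(f(-4)) = 14
Sum = 22

22


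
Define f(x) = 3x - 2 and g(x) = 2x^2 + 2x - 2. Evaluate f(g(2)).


g(2) = 10
f(10) = 28

28


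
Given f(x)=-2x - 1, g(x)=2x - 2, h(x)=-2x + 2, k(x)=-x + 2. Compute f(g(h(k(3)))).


k(3) = -1
h(-1) = 4
g(4) = 6
f(6) = -13

-13


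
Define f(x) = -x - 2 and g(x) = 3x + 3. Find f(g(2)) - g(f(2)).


f(g(2)) = -11
g(f(2)) = -9
Difference = -2

-2


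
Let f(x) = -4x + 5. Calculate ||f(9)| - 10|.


f(9) = -31
|-31| = 31
|31 - 10| = 21

21


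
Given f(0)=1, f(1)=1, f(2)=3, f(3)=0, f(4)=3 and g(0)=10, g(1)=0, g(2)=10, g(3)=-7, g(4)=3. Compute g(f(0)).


f(0) = 1
g(1) = 0

0


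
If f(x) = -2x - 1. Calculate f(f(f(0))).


f(0) = -1
f(-1) = 1
f(1) = -3

-3


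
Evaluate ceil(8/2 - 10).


8/2 = 4
4 - 10 = -6
ceil(-6) = -6

-6


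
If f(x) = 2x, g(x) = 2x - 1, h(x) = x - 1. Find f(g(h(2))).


h(2) = 1
g(1) = 1
f(1) = 2

2


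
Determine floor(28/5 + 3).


8


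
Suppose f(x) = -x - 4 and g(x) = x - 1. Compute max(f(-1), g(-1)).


f(-1) = -3
g(-1) = -2
max = -2

-2


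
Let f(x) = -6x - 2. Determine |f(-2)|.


f(-2) = 10
|10| = 10

10


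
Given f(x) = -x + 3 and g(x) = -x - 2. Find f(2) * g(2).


f(2) = 1
g(2) = -4
Product = -4

-4


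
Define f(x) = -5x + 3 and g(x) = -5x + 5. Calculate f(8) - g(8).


f(8) = -37
g(8) = -35
Difference = -2

-2


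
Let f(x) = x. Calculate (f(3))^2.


f(3) = 3
(3)^2 = 9

9


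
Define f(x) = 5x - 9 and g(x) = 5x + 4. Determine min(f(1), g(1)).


f(1) = -4
g(1) = 9
min = -4

-4


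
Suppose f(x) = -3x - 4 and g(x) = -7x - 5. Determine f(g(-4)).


g(-4) = 23
f(23) = -73

-73


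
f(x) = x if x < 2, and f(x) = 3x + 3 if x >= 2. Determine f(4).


15


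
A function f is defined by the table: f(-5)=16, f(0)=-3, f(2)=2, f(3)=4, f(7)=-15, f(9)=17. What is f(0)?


Reading from the table at x = 0

-3


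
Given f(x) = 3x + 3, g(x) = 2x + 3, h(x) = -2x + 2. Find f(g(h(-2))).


h(-2) = 6
g(6) = 15
f(15) = 48

48


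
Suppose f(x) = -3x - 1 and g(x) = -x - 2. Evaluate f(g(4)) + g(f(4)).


28


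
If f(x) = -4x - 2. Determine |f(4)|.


f(4) = -18
|-18| = 18

18


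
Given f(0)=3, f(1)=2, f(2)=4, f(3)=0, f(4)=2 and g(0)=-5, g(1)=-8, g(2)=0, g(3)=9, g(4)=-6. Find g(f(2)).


f(2) = 4
g(4) = -6

-6


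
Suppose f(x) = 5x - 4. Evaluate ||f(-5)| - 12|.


f(-5) = -29
|-29| = 29
|29 - 12| = 17

17


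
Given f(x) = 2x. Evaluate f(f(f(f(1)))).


f(1) = 2
f(2) = 4
f(4) = 8
f(8) = 16

16


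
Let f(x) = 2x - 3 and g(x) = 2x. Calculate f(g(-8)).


g(-8) = -16
f(-16) = -35

-35


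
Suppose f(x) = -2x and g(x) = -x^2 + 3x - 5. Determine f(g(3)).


g(3) = -5
f(-5) = 10

10


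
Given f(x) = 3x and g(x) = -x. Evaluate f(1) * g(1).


f(1) = 3
g(1) = -1
Product = -3

-3


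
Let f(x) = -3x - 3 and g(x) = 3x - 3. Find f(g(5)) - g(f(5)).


f(g(5)) = -39
g(f(5)) = -57
Difference = 18

18


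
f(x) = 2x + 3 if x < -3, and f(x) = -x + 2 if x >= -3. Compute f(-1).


-1 satisfies x >= -3
f(-1) = 3

3


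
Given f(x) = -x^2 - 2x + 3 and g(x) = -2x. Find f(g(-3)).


g(-3) = 6
f(6) = (-1)*(6)^2 - 2*(6) + 3 = -45

-45


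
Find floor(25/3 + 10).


25/3 = 8.3333
8.3333 + 10 = 18.3333
floor(18.3333) = 18

18


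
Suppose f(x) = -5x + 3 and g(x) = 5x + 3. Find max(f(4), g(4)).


f(4) = -17
g(4) = 23
max = 23

23


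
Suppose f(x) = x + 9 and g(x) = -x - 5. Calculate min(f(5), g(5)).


f(5) = 14
g(5) = -10
min = -10

-10


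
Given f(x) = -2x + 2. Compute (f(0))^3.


f(0) = 2
(2)^3 = 8

8


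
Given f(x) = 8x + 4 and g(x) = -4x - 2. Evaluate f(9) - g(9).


f(9) = 76
g(9) = -38
Difference = 114

114


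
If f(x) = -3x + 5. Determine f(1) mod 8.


f(1) = 2
2 mod 8 = 2

2


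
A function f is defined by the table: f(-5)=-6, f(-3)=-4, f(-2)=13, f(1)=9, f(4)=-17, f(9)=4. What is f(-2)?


13


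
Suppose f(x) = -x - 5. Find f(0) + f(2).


f(0) = -5
f(2) = -7
Sum = -12

-12


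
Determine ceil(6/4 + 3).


6/4 = 1.5
1.5 + 3 = 4.5
ceil(4.5) = 5

5


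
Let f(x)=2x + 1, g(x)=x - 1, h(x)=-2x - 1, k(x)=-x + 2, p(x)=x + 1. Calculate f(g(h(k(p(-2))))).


-15


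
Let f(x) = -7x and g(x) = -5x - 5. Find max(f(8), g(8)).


f(8) = -56
g(8) = -45
max = -45

-45


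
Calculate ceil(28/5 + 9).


15


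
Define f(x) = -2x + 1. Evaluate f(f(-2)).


f(-2) = 5
f(5) = -9

-9


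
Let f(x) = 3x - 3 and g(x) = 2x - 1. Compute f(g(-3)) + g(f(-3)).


f(g(-3)) = -24
g(f(-3)) = -25
Sum = -49

-49


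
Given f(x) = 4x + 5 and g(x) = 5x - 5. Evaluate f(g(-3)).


g(-3) = -20
f(-20) = -75

-75


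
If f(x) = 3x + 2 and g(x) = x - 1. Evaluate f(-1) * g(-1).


f(-1) = -1
g(-1) = -2
Product = 2

2


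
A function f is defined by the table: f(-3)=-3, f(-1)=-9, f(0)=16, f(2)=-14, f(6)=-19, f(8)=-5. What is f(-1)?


Reading from the table at x = -1

-9


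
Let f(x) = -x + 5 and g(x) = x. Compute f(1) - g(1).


f(1) = 4
g(1) = 1
Difference = 3

3


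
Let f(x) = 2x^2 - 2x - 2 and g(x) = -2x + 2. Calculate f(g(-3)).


g(-3) = 8
f(8) = 2*(8)^2 - 2*(8) - 2 = 110

110


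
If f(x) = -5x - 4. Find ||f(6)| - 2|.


f(6) = -34
|-34| = 34
|34 - 2| = 32

32


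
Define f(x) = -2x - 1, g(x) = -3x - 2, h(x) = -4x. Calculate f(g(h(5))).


h(5) = -20
g(-20) = 58
f(58) = -117

-117


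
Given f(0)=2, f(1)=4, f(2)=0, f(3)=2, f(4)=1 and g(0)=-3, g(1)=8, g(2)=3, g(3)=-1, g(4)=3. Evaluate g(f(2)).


f(2) = 0
g(0) = -3

-3


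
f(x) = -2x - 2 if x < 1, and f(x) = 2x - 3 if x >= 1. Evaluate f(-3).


4


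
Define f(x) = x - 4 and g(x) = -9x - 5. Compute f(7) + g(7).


f(7) = 3
g(7) = -68
Sum = -65

-65


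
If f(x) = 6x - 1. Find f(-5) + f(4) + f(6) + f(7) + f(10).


f(-5) = -31
f(4) = 23
f(6) = 35
f(7) = 41
f(10) = 59
Sum = 127

127


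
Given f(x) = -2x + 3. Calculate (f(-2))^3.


f(-2) = 7
(7)^3 = 343

343


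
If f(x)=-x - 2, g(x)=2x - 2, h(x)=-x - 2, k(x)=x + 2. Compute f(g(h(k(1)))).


k(1) = 3
h(3) = -5
g(-5) = -12
f(-12) = 10

10


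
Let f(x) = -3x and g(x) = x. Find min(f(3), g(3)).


f(3) = -9
g(3) = 3
min = -9

-9


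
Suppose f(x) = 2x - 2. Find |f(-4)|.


10


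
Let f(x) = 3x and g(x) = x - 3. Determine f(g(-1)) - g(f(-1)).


f(g(-1)) = -12
g(f(-1)) = -6
Difference = -6

-6


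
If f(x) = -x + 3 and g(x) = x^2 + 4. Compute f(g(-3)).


g(-3) = 13
f(13) = -10

-10


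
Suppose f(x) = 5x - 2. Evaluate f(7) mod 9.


f(7) = 33
33 mod 9 = 6

6


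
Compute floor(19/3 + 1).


7


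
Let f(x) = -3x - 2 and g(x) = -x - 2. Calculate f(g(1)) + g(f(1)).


f(g(1)) = 7
g(f(1)) = 3
Sum = 10

10


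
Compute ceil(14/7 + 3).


14/7 = 2
2 + 3 = 5
ceil(5) = 5

5


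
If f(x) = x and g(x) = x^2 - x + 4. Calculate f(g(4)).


g(4) = 16
f(16) = 16

16


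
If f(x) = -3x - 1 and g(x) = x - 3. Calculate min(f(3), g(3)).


f(3) = -10
g(3) = 0
min = -10

-10


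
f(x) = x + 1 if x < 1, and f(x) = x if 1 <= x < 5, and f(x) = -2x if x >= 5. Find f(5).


5 satisfies x >= 5
f(5) = -10

-10


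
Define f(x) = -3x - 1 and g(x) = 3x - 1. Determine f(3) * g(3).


f(3) = -10
g(3) = 8
Product = -80

-80


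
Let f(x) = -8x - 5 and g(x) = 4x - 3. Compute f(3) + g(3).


f(3) = -29
g(3) = 9
Sum = -20

-20


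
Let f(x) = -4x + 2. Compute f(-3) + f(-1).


f(-3) = 14
f(-1) = 6
Sum = 20

20


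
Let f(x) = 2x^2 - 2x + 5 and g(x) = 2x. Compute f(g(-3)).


g(-3) = -6
f(-6) = 2*(-6)^2 - 2*(-6) + 5 = 89

89


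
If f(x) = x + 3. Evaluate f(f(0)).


f(0) = 3
f(3) = 6

6


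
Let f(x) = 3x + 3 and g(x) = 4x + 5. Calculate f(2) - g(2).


f(2) = 9
g(2) = 13
Difference = -4

-4


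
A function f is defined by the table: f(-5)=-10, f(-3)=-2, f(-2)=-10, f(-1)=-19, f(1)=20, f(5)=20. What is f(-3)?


Reading from the table at x = -3

-2


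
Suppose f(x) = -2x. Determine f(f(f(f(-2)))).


-32


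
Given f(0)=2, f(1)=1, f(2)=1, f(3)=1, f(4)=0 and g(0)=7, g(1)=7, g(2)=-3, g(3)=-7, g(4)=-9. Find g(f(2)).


f(2) = 1
g(1) = 7

7


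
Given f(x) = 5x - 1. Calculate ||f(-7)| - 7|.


f(-7) = -36
|-36| = 36
|36 - 7| = 29

29


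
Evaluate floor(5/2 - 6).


-4


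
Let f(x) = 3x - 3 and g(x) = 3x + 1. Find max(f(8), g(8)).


25


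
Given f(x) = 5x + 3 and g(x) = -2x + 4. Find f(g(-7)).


g(-7) = 18
f(18) = 93

93


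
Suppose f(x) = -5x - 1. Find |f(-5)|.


f(-5) = 24
|24| = 24

24


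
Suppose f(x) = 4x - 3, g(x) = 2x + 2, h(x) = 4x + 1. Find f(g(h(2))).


h(2) = 9
g(9) = 20
f(20) = 77

77


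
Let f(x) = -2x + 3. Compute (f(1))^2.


f(1) = 1
(1)^2 = 1

1


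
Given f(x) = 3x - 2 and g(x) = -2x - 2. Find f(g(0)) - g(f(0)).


f(g(0)) = -8
g(f(0)) = 2
Difference = -10

-10


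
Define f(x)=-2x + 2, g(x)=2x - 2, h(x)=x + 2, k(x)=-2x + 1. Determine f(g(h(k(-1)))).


k(-1) = 3
h(3) = 5
g(5) = 8
f(8) = -14

-14


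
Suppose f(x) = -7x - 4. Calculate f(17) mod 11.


f(17) = -123
-123 mod 11 = 9

9


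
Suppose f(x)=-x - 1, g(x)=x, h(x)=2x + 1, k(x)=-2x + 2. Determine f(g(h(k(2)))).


k(2) = -2
h(-2) = -3
g(-3) = -3
f(-3) = 2

2


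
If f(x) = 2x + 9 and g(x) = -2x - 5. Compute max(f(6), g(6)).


f(6) = 21
g(6) = -17
max = 21

21


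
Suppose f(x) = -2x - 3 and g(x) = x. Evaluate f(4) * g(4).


f(4) = -11
g(4) = 4
Product = -44

-44


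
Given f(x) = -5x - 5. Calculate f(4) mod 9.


2


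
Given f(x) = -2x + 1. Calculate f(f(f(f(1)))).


f(1) = -1
f(-1) = 3
f(3) = -5
f(-5) = 11

11


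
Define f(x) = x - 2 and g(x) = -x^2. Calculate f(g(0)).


g(0) = 0
f(0) = -2

-2


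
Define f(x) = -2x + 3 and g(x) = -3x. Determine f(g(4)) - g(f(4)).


12


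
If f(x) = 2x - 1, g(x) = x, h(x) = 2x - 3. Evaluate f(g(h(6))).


h(6) = 9
g(9) = 9
f(9) = 17

17


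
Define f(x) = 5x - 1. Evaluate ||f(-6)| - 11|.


f(-6) = -31
|-31| = 31
|31 - 11| = 20

20


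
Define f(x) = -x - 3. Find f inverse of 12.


-15


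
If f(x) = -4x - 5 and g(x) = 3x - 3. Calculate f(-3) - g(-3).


f(-3) = 7
g(-3) = -12
Difference = 19

19


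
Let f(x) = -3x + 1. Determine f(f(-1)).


f(-1) = 4
f(4) = -11

-11


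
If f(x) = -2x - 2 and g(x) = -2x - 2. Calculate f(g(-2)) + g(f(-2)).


f(g(-2)) = -6
g(f(-2)) = -6
Sum = -12

-12


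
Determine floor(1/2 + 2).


1/2 = 0.5
0.5 + 2 = 2.5
floor(2.5) = 2

2


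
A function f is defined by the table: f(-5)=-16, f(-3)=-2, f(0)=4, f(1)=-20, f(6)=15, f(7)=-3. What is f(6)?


15


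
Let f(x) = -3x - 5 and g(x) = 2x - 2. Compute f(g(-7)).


g(-7) = -16
f(-16) = 43

43


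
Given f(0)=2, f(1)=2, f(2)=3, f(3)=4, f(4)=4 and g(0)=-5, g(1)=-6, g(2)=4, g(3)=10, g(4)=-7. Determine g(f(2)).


f(2) = 3
g(3) = 10

10


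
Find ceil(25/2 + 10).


25/2 = 12.5
12.5 + 10 = 22.5
ceil(22.5) = 23

23


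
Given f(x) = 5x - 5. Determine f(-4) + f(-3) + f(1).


f(-4) = -25
f(-3) = -20
f(1) = 0
Sum = -45

-45


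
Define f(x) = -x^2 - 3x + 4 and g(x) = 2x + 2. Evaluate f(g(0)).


g(0) = 2
f(2) = (-1)*(2)^2 - 3*(2) + 4 = -6

-6


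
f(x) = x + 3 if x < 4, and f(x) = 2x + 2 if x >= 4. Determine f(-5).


-5 satisfies x < 4
f(-5) = -2

-2


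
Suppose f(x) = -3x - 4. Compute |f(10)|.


34


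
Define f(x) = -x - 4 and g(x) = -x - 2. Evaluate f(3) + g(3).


f(3) = -7
g(3) = -5
Sum = -12

-12


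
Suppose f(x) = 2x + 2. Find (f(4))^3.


f(4) = 10
(10)^3 = 1000

1000


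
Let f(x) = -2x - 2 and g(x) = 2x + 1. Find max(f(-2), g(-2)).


2


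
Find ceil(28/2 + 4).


28/2 = 14
14 + 4 = 18
ceil(18) = 18

18


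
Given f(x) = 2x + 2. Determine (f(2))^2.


f(2) = 6
(6)^2 = 36

36


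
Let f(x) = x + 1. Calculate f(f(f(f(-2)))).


f(-2) = -1
f(-1) = 0
f(0) = 1
f(1) = 2

2


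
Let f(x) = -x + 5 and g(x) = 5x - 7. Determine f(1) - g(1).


f(1) = 4
g(1) = -2
Difference = 6

6


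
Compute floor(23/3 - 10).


23/3 = 7.6667
7.6667 - 10 = -2.3333
floor(-2.3333) = -3

-3


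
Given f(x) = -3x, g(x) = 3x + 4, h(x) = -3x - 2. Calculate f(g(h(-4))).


h(-4) = 10
g(10) = 34
f(34) = -102

-102


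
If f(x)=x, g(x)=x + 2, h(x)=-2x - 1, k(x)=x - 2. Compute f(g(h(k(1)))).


k(1) = -1
h(-1) = 1
g(1) = 3
f(3) = 3

3


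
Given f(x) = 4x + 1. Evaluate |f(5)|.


f(5) = 21
|21| = 21

21


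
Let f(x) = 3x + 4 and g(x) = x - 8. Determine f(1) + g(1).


f(1) = 7
g(1) = -7
Sum = 0

0


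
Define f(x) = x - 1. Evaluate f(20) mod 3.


f(20) = 19
19 mod 3 = 1

1


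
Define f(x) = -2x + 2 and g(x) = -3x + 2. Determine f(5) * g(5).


104


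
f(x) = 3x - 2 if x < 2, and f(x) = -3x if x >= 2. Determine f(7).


7 satisfies x >= 2
f(7) = -21

-21


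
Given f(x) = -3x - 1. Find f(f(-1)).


f(-1) = 2
f(2) = -7

-7


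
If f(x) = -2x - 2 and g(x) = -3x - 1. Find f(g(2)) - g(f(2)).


f(g(2)) = 12
g(f(2)) = 17
Difference = -5

-5


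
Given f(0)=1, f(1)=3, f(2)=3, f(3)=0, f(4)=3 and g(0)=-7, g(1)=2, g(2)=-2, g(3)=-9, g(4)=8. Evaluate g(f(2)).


f(2) = 3
g(3) = -9

-9


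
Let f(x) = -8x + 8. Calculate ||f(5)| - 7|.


25


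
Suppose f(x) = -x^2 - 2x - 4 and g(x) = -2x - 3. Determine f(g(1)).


g(1) = -5
f(-5) = (-1)*(-5)^2 - 2*(-5) - 4 = -19

-19


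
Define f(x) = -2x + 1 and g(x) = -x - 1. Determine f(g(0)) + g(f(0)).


1


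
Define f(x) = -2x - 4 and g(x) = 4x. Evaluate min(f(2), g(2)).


f(2) = -8
g(2) = 8
min = -8

-8


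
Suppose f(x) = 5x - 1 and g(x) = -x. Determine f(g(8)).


g(8) = -8
f(-8) = -41

-41


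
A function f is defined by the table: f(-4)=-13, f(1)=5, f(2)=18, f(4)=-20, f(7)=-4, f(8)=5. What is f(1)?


Reading from the table at x = 1

5


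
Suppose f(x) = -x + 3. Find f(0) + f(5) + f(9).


-5


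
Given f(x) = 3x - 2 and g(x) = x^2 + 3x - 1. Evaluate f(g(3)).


g(3) = 17
f(17) = 49

49


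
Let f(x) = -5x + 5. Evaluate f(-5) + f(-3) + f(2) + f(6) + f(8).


f(-5) = 30
f(-3) = 20
f(2) = -5
f(6) = -25
f(8) = -35
Sum = -15

-15


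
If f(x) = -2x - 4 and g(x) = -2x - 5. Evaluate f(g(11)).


g(11) = -27
f(-27) = 50

50


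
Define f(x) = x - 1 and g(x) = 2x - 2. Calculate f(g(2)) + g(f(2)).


1


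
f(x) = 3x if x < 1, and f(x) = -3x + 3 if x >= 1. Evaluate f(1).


1 satisfies x >= 1
f(1) = 0

0


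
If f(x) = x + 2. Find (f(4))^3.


f(4) = 6
(6)^3 = 216

216


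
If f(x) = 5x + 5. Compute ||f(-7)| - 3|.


f(-7) = -30
|-30| = 30
|30 - 3| = 27

27


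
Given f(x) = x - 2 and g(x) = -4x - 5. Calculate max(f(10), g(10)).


f(10) = 8
g(10) = -45
max = 8

8


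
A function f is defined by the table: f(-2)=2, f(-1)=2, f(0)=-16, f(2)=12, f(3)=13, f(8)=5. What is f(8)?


Reading from the table at x = 8

5


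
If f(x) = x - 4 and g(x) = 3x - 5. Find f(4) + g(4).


f(4) = 0
g(4) = 7
Sum = 7

7


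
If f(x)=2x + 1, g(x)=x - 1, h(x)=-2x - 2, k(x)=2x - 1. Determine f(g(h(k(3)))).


k(3) = 5
h(5) = -12
g(-12) = -13
f(-13) = -25

-25


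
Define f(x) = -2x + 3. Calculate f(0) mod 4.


f(0) = 3
3 mod 4 = 3

3
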